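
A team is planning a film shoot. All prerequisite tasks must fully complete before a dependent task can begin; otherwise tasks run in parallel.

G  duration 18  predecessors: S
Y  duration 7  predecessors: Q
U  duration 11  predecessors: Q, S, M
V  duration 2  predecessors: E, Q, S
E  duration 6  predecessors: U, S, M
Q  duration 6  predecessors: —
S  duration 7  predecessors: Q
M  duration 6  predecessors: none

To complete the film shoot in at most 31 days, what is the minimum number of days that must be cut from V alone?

1

Current finish: 32 days; target: 31.
V is on every critical path, so each day cut from V cuts the finish by one (this holds down to a finish of 31).
Need 32 − 31 = 1 day off V → V becomes 1 day, finish becomes 31.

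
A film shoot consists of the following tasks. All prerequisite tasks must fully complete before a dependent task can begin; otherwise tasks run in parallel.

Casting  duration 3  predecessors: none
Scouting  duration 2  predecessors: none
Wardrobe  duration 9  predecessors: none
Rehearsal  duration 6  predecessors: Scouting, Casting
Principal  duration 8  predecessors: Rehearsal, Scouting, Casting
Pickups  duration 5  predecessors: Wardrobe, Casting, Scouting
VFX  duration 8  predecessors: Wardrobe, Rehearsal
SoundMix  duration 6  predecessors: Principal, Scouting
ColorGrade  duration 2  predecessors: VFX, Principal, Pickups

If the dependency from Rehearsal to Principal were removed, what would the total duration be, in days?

19

Before: longest chain Casting→Rehearsal→Principal→SoundMix = 3+6+8+6 = 23, finish 23.
Without Rehearsal→Principal, Principal's earliest start moves from 9 to 3.
The longest chain is now Casting→Rehearsal→VFX→ColorGrade = 3+6+8+2 = 19, so the film shoot takes 19 days.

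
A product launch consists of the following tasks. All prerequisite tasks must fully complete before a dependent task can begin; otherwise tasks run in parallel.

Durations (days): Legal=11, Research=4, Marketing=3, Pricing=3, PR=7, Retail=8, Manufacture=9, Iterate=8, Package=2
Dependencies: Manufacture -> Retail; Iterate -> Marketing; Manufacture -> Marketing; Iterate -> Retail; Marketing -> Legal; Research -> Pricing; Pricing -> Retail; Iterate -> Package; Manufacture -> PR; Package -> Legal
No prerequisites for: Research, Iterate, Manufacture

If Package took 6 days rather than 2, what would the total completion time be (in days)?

As given, the longest chain is Manufacture→Marketing→Legal = 9+3+11 = 23, so the finish is 23 days.
Package is off the critical path — its longest chain is 21 days, giving 2 of slack.
The binding chain switches to Iterate→Package→Legal = 8+6+11 = 25; finish 25 days.

25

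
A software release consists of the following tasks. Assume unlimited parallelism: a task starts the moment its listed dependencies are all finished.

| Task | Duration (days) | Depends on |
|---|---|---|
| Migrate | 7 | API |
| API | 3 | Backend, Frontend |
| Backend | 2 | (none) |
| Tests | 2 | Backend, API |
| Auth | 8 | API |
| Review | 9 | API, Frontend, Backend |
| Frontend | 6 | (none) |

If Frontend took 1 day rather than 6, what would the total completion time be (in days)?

14

As given, the longest chain is Frontend→API→Review = 6+3+9 = 18, so the finish is 18 days.
Since Frontend is critical, the -5 change carries straight to that chain (now 13 days).
Now Backend→API→Review = 2+3+9 = 14 is longest, so the finish becomes 14 days.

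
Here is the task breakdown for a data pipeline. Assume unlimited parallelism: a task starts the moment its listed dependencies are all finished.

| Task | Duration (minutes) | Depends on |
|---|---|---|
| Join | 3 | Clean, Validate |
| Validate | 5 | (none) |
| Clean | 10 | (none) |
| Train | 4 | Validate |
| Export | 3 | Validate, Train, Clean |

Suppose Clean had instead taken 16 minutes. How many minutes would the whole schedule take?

19

Critical path before the change: Clean→Join = 10+3 = 13 giving 13 minutes.
Clean lies on that path, so at 16 minutes the path becomes 19 minutes.
The critical path is still Clean→Join; finish is now 19 minutes.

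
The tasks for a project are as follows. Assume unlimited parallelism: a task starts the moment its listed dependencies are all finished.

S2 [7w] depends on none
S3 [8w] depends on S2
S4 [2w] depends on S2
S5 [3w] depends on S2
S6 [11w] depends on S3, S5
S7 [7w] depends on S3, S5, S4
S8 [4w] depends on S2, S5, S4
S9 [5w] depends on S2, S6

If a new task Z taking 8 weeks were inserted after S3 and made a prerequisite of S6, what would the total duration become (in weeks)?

Originally the schedule takes 31 weeks.
With Z inserted, S6 now waits for max(S3, S5, Z).
New critical path: S2→S3→Z→S6→S9 = 7+8+8+11+5 = 39 ⇒ 39 weeks.

39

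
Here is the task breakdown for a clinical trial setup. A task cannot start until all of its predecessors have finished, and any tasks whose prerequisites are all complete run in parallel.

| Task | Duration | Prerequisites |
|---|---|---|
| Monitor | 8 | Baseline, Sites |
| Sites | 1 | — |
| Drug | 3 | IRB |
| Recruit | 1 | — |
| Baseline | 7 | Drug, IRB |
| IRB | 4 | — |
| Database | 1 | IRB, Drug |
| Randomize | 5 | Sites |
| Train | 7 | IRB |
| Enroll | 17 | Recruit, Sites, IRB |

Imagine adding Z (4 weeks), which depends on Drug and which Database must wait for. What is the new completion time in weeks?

22

Originally the project takes 22 weeks.
With Z inserted, Database now waits for max(IRB, Drug, Z).
New critical path: IRB→Drug→Baseline→Monitor = 4+3+7+8 = 22 ⇒ 22 weeks.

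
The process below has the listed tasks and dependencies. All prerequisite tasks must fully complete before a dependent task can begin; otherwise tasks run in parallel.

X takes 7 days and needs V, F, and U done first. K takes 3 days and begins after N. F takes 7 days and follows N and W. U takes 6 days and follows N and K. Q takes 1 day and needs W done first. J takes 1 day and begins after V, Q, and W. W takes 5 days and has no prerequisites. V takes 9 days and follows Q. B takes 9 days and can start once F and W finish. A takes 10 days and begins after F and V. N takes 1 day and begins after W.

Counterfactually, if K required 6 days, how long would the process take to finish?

25

Actual critical path: W→Q→V→A = 5+1+9+10 = 25 ⇒ 25 days.
K is off the critical path — its longest chain is 22 days, giving 3 of slack.
The binding chain switches to W→N→K→U→X = 5+1+6+6+7 = 25; finish 25 days.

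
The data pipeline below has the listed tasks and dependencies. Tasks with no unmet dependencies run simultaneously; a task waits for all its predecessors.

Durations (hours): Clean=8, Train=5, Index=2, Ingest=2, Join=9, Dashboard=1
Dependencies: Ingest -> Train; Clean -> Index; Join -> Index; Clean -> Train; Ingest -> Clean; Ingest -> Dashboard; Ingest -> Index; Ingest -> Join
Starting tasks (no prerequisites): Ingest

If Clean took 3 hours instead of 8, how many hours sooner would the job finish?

2

Baseline: Ingest→Clean→Train = 2+8+5 = 15 → 15 hours.
Since Clean is critical, the -5 change carries straight to that chain (now 10 hours).
The binding chain switches to Ingest→Join→Index = 2+9+2 = 13; finish 13 hours.
Change in finish: 13 − 15 = -2 hours.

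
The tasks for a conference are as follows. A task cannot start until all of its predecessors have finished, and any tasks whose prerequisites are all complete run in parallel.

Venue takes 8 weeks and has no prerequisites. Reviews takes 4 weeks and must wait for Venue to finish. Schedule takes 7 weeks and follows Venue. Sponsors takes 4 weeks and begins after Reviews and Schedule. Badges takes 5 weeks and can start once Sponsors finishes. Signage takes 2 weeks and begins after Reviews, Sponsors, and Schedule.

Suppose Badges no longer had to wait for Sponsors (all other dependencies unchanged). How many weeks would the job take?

21

Original critical path: Venue→Schedule→Sponsors→Badges = 8+7+4+5 = 24 ⇒ 24 weeks.
Without Sponsors→Badges, Badges's earliest start moves from 19 to 0.
After: Venue→Schedule→Sponsors→Signage = 8+7+4+2 = 21 → 21 weeks.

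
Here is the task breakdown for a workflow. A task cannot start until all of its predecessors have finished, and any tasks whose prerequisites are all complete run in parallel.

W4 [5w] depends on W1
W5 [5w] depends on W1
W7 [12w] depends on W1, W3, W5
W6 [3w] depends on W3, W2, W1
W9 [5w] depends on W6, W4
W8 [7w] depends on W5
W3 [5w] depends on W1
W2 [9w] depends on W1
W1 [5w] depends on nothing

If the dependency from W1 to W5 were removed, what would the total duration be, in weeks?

With the dependency in place, W1→W2→W6→W9 = 5+9+3+5 = 22 sets the finish at 22 weeks.
Without W1→W5, W5's earliest start moves from 5 to 0.
New critical path: W1→W2→W6→W9 = 5+9+3+5 = 22 ⇒ 22 weeks.

22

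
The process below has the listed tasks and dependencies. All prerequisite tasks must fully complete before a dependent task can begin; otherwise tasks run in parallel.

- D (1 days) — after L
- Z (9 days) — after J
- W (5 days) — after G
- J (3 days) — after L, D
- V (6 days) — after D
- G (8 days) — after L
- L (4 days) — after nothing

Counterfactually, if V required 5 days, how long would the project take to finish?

Critical path before the change: L→D→J→Z = 4+1+3+9 = 17 giving 17 days.
V has 6 days of float (longest path through it is 11).
No other chain overtakes it, so the finish is 17 days.

17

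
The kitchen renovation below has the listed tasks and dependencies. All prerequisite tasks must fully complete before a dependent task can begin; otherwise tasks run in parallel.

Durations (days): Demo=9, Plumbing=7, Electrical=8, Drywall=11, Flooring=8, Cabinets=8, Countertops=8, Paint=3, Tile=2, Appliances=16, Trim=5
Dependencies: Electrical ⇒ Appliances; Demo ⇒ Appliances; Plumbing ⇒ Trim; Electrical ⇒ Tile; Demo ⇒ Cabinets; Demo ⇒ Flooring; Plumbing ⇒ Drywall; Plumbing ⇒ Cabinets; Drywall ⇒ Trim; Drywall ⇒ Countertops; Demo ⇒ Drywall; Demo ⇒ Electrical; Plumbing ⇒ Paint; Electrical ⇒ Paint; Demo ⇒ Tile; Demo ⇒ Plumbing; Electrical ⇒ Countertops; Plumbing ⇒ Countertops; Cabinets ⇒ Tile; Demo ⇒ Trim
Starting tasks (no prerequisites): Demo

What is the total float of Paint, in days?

Demo→Plumbing→Drywall→Countertops = 9+7+11+8 = 35 sets the makespan at 35 days.
Longest path through Paint: 20 days (earliest finish 20, latest finish 35).
Float = 35 − 20 = 15.

15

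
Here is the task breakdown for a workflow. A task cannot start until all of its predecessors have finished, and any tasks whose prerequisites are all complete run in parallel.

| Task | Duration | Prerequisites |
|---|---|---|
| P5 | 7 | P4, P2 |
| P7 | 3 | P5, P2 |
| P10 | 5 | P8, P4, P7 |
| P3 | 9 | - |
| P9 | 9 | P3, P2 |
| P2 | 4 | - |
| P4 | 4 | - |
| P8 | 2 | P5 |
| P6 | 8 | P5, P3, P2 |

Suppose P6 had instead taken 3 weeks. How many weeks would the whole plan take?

19

Baseline: P2→P5→P6 = 4+7+8 = 19 → 19 weeks.
P6 is on the critical path; changing it to 3 makes that path 14 weeks.
Now P2→P5→P7→P10 = 4+7+3+5 = 19 is longest, so the finish becomes 19 weeks.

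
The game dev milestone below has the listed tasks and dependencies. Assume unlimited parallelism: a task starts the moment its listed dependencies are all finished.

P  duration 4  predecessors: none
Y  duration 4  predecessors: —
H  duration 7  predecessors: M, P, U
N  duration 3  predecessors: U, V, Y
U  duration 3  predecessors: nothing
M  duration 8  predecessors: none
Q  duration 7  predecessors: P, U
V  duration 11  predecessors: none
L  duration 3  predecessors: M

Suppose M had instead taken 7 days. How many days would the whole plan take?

Critical path before the change: M→H = 8+7 = 15 giving 15 days.
M lies on that path, so at 7 days the path becomes 14 days.
The critical path is still M→H; finish is now 14 days.

14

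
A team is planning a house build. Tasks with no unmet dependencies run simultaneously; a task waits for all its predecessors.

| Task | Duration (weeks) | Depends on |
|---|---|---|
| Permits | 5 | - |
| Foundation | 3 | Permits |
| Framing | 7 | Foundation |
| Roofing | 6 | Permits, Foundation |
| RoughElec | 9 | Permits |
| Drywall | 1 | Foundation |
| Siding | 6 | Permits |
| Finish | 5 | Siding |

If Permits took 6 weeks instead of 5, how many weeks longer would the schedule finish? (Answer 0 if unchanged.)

As given, the longest chain is Permits→Siding→Finish = 5+6+5 = 16, so the finish is 16 weeks.
Since Permits is critical, the +1 change carries straight to that chain (now 17 weeks).
The critical path is still Permits→Siding→Finish; finish is now 17 weeks.
Change in finish: 17 − 16 = +1 weeks.

1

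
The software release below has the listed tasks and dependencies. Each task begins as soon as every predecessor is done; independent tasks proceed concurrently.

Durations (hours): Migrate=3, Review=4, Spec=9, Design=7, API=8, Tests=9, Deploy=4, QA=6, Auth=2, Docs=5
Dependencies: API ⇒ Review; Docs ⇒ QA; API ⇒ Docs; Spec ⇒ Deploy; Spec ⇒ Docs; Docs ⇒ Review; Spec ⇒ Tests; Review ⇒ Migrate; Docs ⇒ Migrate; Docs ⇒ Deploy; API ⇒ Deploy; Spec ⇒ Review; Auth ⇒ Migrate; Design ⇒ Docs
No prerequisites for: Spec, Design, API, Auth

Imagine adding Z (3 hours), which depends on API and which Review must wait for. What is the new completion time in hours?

Originally the schedule takes 21 hours.
With Z inserted, Review now waits for max(API, Spec, Docs, Z).
New critical path: Spec→Docs→Review→Migrate = 9+5+4+3 = 21 ⇒ 21 hours.

21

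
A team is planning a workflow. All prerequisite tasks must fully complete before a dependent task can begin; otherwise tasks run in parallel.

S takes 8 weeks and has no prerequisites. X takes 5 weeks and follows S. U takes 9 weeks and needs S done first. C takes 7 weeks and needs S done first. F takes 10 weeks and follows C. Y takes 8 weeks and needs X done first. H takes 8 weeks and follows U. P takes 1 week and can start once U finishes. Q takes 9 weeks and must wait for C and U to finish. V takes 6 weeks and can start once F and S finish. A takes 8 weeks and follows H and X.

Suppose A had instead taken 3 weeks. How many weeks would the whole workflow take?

Actual critical path: S→U→H→A = 8+9+8+8 = 33 ⇒ 33 weeks.
A lies on that path, so at 3 weeks the path becomes 28 weeks.
New critical path: S→C→F→V = 8+7+10+6 = 31 ⇒ 31 weeks.

31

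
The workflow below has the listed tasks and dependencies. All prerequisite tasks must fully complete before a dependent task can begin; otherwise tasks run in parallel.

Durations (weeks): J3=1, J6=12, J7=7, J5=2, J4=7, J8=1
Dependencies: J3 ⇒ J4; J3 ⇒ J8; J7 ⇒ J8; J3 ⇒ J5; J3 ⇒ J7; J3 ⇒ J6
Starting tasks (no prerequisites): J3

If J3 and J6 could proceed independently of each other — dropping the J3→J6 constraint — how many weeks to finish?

12

Before: longest chain J3→J6 = 1+12 = 13, finish 13.
Without J3→J6, J6's earliest start moves from 1 to 0.
New critical path: J6 = 12 = 12 ⇒ 12 weeks.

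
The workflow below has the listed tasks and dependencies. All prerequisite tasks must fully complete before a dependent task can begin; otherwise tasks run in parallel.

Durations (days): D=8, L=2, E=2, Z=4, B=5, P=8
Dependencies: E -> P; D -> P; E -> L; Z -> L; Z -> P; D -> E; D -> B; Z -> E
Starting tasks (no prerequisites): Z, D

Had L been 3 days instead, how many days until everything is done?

The binding path is D→E→P = 8+2+8 = 18; finish at 18 days.
L has 6 days of float (longest path through it is 12).
The critical path is still D→E→P; finish is now 18 days.

18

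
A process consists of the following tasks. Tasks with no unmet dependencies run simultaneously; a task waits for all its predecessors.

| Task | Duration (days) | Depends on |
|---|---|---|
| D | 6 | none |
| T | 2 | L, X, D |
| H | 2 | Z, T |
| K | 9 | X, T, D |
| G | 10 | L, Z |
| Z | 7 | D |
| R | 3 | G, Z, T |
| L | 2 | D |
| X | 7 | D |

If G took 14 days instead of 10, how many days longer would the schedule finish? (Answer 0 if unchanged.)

4

Baseline: D→Z→G→R = 6+7+10+3 = 26 → 26 days.
Since G is critical, the +4 change carries straight to that chain (now 30 days).
That remains the longest chain; total 30 days.
Change in finish: 30 − 26 = +4 days.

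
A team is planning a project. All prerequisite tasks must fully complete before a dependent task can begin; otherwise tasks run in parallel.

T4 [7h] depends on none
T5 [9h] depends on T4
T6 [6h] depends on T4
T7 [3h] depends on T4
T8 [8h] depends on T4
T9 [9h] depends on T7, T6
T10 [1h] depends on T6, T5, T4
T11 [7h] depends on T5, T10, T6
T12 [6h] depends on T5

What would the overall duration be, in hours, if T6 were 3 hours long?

24

The binding path is T4→T5→T10→T11 = 7+9+1+7 = 24; finish at 24 hours.
The longest path through T6 is only 22 hours, so T6 has float 2.
That remains the longest chain; total 24 hours.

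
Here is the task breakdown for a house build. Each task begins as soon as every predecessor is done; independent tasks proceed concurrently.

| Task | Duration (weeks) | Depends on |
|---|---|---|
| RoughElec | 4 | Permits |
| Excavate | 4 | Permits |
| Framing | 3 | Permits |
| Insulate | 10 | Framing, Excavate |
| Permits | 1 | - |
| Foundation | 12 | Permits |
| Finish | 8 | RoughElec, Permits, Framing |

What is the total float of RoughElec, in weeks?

2

Permits→Excavate→Insulate = 1+4+10 = 15 sets the makespan at 15 weeks.
Longest path through RoughElec: 13 weeks (earliest finish 5, latest finish 7).
Float = 15 − 13 = 2.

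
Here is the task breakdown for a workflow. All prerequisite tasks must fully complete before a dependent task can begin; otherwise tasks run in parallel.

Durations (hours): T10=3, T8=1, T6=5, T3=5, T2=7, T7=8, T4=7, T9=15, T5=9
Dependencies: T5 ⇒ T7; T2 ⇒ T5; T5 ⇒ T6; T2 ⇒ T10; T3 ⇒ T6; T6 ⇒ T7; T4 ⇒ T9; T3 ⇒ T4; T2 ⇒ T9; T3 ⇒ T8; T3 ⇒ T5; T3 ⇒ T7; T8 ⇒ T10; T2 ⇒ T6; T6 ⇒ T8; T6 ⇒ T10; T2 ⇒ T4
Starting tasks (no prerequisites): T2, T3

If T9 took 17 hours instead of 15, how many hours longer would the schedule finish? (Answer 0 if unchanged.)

2

Baseline: T2→T4→T9 = 7+7+15 = 29 → 29 hours.
T9 is on the critical path; changing it to 17 makes that path 31 hours.
No other chain overtakes it, so the finish is 31 hours.
Change in finish: 31 − 29 = +2 hours.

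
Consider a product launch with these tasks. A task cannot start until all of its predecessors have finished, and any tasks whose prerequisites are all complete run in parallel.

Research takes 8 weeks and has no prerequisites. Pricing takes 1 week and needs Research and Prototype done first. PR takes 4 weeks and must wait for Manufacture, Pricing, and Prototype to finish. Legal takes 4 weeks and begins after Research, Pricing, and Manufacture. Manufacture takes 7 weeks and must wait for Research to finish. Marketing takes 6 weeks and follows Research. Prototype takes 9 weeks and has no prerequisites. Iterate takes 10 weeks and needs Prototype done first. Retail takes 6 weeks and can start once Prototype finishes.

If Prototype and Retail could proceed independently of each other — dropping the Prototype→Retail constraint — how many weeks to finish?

19

Original critical path: Research→Manufacture→PR = 8+7+4 = 19 ⇒ 19 weeks.
Without Prototype→Retail, Retail's earliest start moves from 9 to 0.
The longest chain is now Research→Manufacture→PR = 8+7+4 = 19, so the product launch takes 19 weeks.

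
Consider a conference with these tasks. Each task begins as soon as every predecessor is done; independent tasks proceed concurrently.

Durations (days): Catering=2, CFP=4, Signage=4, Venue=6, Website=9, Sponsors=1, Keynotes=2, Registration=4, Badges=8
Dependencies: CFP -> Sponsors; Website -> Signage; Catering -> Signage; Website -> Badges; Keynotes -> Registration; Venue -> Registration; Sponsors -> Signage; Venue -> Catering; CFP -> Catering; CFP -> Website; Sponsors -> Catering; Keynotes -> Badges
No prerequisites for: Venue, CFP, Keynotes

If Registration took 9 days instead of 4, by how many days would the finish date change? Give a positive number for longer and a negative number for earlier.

Baseline: CFP→Website→Badges = 4+9+8 = 21 → 21 days.
Registration is off the critical path — its longest chain is 10 days, giving 11 of slack.
No other chain overtakes it, so the finish is 21 days.
Change in finish: 21 − 21 = +0 days.

0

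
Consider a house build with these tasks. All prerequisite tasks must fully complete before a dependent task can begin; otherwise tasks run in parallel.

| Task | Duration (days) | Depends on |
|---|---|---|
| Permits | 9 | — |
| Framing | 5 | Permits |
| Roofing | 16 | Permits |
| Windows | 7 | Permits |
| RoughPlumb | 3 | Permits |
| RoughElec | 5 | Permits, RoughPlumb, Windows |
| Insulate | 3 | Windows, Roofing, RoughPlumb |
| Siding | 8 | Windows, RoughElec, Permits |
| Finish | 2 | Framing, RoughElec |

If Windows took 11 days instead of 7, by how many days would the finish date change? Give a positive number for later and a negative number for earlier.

As given, the longest chain is Permits→Windows→RoughElec→Siding = 9+7+5+8 = 29, so the finish is 29 days.
Windows lies on that path, so at 11 days the path becomes 33 days.
No other chain overtakes it, so the finish is 33 days.
Change in finish: 33 − 29 = +4 days.

4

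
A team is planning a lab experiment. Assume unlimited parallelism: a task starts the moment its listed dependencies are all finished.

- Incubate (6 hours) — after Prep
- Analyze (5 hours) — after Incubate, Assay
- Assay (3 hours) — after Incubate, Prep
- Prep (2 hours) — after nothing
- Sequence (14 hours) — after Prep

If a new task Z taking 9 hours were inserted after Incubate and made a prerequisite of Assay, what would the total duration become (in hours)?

Originally the job takes 16 hours.
With Z inserted, Assay now waits for max(Incubate, Prep, Z).
New critical path: Prep→Incubate→Z→Assay→Analyze = 2+6+9+3+5 = 25 ⇒ 25 hours.

25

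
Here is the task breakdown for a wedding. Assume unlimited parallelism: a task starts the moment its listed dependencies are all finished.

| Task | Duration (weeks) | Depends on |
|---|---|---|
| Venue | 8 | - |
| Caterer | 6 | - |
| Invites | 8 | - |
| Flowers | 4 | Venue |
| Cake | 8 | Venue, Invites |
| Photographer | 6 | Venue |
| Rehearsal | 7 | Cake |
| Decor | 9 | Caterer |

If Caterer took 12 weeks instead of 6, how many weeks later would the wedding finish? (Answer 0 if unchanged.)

Baseline: Venue→Cake→Rehearsal = 8+8+7 = 23 → 23 weeks.
The longest path through Caterer is only 15 weeks, so Caterer has float 8.
That remains the longest chain; total 23 weeks.
Change in finish: 23 − 23 = +0 weeks.

0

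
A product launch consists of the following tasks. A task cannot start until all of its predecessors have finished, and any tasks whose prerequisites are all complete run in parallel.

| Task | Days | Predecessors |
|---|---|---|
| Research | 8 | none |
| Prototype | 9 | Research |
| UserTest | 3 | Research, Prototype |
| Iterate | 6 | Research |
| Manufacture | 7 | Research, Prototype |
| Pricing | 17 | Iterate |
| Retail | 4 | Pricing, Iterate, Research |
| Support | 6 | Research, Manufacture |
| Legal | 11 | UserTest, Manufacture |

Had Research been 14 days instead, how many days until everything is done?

41

As given, the longest chain is Research→Prototype→Manufacture→Legal = 8+9+7+11 = 35, so the finish is 35 days.
Research lies on that path, so at 14 days the path becomes 41 days.
The critical path is still Research→Prototype→Manufacture→Legal; finish is now 41 days.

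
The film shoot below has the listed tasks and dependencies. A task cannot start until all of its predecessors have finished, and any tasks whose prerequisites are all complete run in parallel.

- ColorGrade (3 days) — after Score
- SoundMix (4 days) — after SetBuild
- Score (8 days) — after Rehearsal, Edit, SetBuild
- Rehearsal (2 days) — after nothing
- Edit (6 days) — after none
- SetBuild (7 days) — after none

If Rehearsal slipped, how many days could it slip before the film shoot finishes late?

5

Critical path: SetBuild→Score→ColorGrade = 7+8+3 = 18, so the finish is 18 days.
Longest path through Rehearsal: 13 days (earliest finish 2, latest finish 7).
So Rehearsal can slip 7 − 2 = 5 days.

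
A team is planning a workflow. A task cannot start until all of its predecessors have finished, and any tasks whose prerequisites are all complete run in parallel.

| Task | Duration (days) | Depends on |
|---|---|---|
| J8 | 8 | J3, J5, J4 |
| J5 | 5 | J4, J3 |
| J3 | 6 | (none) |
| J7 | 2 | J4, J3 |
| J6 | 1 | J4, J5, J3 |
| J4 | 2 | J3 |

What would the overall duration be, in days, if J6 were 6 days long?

21

Actual critical path: J3→J4→J5→J8 = 6+2+5+8 = 21 ⇒ 21 days.
The longest path through J6 is only 14 days, so J6 has float 7.
The critical path is still J3→J4→J5→J8; finish is now 21 days.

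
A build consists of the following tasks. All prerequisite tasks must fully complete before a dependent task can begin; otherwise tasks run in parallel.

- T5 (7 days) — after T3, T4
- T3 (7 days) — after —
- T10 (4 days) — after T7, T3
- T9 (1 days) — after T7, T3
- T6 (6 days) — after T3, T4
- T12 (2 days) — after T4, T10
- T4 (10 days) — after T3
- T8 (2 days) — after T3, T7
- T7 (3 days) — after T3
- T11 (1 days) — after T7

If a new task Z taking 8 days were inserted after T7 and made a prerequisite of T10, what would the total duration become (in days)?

24

Originally the build takes 24 days.
With Z inserted, T10 now waits for max(T7, T3, Z).
New critical path: T3→T4→T5 = 7+10+7 = 24 ⇒ 24 days.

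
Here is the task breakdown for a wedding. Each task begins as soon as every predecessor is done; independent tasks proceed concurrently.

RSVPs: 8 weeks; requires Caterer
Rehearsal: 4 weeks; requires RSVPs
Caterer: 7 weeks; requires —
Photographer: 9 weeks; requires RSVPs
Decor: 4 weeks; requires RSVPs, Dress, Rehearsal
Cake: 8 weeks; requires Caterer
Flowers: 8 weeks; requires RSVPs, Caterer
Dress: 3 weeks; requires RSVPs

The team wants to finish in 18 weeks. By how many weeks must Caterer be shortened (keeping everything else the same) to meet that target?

Current finish: 24 weeks; target: 18.
Caterer is on every critical path, so each week cut from Caterer cuts the finish by one (this holds down to a finish of 18).
Need 24 − 18 = 6 weeks off Caterer → Caterer becomes 1 week, finish becomes 18.

6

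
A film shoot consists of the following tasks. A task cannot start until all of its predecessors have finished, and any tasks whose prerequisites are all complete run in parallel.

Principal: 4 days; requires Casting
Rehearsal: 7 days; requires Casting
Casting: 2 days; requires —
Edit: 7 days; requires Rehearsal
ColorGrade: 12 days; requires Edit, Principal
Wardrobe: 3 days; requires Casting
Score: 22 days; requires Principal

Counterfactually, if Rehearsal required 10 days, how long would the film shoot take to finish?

Actual critical path: Casting→Rehearsal→Edit→ColorGrade = 2+7+7+12 = 28 ⇒ 28 days.
Since Rehearsal is critical, the +3 change carries straight to that chain (now 31 days).
That remains the longest chain; total 31 days.

31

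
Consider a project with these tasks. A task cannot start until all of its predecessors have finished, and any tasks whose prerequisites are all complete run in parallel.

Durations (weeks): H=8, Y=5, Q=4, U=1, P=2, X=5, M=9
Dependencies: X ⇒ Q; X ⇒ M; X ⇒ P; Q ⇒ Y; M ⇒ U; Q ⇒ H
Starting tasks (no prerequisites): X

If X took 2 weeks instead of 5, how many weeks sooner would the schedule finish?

The binding path is X→Q→H = 5+4+8 = 17; finish at 17 weeks.
X lies on that path, so at 2 weeks the path becomes 14 weeks.
That remains the longest chain; total 14 weeks.
Change in finish: 14 − 17 = -3 weeks.

3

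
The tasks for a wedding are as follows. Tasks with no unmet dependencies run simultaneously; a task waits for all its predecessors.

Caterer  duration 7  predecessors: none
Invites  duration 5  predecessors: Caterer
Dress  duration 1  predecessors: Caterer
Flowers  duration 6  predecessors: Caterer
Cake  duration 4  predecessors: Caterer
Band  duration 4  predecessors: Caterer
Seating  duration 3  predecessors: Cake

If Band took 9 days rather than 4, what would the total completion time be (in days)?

16

The binding path is Caterer→Cake→Seating = 7+4+3 = 14; finish at 14 days.
Band is off the critical path — its longest chain is 11 days, giving 3 of slack.
The binding chain switches to Caterer→Band = 7+9 = 16; finish 16 days.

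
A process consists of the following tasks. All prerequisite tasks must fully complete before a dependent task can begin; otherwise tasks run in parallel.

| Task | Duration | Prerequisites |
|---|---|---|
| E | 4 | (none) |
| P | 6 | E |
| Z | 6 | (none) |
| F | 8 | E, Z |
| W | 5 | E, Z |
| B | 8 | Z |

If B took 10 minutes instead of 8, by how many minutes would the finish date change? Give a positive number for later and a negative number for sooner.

2

As given, the longest chain is Z→B = 6+8 = 14, so the finish is 14 minutes.
Since B is critical, the +2 change carries straight to that chain (now 16 minutes).
No other chain overtakes it, so the finish is 16 minutes.
Change in finish: 16 − 14 = +2 minutes.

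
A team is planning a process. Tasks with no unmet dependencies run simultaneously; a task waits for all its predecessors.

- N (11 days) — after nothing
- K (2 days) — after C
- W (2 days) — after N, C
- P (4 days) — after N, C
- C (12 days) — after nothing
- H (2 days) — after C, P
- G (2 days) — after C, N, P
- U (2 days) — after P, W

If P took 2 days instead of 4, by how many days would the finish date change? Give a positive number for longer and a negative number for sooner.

-2

Actual critical path: C→P→G = 12+4+2 = 18 ⇒ 18 days.
Since P is critical, the -2 change carries straight to that chain (now 16 days).
The binding chain switches to C→W→U = 12+2+2 = 16; finish 16 days.
Change in finish: 16 − 18 = -2 days.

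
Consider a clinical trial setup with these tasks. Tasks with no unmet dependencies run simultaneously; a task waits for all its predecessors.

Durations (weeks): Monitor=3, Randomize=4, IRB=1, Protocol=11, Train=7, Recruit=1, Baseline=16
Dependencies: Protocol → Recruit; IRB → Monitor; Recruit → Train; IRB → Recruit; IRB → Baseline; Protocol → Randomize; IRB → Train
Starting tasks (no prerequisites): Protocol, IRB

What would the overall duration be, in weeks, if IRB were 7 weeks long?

23

Actual critical path: Protocol→Recruit→Train = 11+1+7 = 19 ⇒ 19 weeks.
IRB is off the critical path — its longest chain is 17 weeks, giving 2 of slack.
Now IRB→Baseline = 7+16 = 23 is longest, so the finish becomes 23 weeks.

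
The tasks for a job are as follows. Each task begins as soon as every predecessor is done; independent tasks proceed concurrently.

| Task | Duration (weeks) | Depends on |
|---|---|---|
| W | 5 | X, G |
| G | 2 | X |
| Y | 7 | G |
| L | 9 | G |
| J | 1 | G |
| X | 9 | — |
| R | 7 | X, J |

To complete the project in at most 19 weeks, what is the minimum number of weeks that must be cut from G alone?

Current finish: 20 weeks; target: 19.
G is on every critical path, so each week cut from G cuts the finish by one (this holds down to a finish of 19).
Need 20 − 19 = 1 week off G → G becomes 1 week, finish becomes 19.

1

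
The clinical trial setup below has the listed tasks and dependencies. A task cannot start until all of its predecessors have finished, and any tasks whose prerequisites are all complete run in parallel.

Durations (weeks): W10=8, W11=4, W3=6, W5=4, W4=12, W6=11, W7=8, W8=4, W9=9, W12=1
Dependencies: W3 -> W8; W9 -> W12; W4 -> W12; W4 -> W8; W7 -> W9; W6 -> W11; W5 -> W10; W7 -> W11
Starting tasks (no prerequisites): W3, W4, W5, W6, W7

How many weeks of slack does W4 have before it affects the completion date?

2

W7→W9→W12 = 8+9+1 = 18 sets the makespan at 18 weeks.
The longest chain containing W4 totals 16 weeks.
So W4 can slip 14 − 12 = 2 weeks.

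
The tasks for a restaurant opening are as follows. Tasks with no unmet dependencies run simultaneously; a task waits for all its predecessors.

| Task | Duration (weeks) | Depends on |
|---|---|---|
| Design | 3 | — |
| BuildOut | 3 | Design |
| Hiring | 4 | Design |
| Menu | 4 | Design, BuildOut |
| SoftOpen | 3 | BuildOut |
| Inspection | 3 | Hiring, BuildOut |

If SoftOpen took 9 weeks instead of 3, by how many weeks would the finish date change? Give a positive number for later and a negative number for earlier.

5

Critical path before the change: Design→BuildOut→Menu = 3+3+4 = 10 giving 10 weeks.
SoftOpen is off the critical path — its longest chain is 9 weeks, giving 1 of slack.
Now Design→BuildOut→SoftOpen = 3+3+9 = 15 is longest, so the finish becomes 15 weeks.
Change in finish: 15 − 10 = +5 weeks.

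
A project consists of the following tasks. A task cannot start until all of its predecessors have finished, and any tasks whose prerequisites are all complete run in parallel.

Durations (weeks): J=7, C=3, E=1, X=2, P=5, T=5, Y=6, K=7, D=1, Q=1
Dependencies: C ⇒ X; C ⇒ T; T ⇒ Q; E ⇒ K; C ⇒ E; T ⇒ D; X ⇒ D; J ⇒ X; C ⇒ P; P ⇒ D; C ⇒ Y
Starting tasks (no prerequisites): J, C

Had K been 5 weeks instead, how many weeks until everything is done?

As given, the longest chain is C→E→K = 3+1+7 = 11, so the finish is 11 weeks.
Since K is critical, the -2 change carries straight to that chain (now 9 weeks).
The binding chain switches to J→X→D = 7+2+1 = 10; finish 10 weeks.

10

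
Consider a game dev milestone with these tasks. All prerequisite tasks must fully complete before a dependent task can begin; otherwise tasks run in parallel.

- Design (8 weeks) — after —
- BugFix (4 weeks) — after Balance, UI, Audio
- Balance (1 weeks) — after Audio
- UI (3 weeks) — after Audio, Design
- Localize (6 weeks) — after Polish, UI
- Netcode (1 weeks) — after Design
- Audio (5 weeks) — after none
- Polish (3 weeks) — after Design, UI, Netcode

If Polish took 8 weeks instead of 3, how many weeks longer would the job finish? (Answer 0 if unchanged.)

Critical path before the change: Design→UI→Polish→Localize = 8+3+3+6 = 20 giving 20 weeks.
Polish is on the critical path; changing it to 8 makes that path 25 weeks.
That remains the longest chain; total 25 weeks.
Change in finish: 25 − 20 = +5 weeks.

5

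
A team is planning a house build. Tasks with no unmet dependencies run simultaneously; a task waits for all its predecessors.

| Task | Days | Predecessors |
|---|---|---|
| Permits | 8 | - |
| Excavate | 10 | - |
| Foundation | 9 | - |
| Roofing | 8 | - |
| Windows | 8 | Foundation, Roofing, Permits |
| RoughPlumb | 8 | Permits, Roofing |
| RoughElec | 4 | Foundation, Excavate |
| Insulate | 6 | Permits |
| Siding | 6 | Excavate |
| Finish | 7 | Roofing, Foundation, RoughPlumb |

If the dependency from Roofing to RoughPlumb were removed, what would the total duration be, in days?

23

With the dependency in place, Permits→RoughPlumb→Finish = 8+8+7 = 23 sets the finish at 23 days.
Dropping Roofing→RoughPlumb doesn't change RoughPlumb's earliest start (8); another predecessor still binds.
After: Permits→RoughPlumb→Finish = 8+8+7 = 23 → 23 days.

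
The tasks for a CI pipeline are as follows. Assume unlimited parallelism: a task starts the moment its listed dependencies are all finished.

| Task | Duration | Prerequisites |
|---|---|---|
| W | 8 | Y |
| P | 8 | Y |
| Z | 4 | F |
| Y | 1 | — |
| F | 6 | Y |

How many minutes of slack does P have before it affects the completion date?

2

The longest chain is Y→F→Z = 1+6+4 = 11; overall finish 11 minutes.
The longest chain containing P totals 9 minutes.
So P can slip 11 − 9 = 2 minutes.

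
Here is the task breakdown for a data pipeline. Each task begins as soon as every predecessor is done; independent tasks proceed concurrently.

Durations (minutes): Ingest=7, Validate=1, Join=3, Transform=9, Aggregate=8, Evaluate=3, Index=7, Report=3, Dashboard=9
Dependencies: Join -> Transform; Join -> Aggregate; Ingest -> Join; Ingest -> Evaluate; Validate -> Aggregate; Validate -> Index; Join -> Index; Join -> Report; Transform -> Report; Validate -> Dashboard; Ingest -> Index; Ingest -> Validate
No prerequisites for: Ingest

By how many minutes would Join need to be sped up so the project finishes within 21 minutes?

Current finish: 22 minutes; target: 21.
Join is on every critical path, so each minute cut from Join cuts the finish by one (this holds down to a finish of 20).
Need 22 − 21 = 1 minute off Join → Join becomes 2 minutes, finish becomes 21.

1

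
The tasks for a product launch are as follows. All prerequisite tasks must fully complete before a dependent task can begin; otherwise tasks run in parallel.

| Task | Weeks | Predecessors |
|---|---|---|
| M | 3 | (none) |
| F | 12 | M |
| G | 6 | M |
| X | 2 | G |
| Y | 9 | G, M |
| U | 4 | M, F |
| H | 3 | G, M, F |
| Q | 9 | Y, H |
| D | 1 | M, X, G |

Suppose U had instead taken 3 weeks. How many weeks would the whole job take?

27

As given, the longest chain is M→F→H→Q = 3+12+3+9 = 27, so the finish is 27 weeks.
U has 8 weeks of float (longest path through it is 19).
The critical path is still M→F→H→Q; finish is now 27 weeks.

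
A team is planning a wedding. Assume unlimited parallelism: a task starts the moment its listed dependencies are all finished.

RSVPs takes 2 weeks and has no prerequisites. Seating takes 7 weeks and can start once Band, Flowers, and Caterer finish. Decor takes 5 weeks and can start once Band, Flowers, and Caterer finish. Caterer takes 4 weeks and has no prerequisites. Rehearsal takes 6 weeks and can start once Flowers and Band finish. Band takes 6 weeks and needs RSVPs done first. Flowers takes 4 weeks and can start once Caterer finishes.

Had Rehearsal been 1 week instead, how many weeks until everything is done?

15

Actual critical path: Caterer→Flowers→Seating = 4+4+7 = 15 ⇒ 15 weeks.
The longest path through Rehearsal is only 14 weeks, so Rehearsal has float 1.
No other chain overtakes it, so the finish is 15 weeks.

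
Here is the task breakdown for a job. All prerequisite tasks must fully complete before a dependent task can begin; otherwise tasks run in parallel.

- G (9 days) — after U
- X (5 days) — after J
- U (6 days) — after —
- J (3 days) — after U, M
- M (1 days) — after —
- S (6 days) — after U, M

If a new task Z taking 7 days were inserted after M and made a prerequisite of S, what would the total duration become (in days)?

15

Originally the job takes 15 days.
With Z inserted, S now waits for max(U, M, Z).
New critical path: U→G = 6+9 = 15 ⇒ 15 days.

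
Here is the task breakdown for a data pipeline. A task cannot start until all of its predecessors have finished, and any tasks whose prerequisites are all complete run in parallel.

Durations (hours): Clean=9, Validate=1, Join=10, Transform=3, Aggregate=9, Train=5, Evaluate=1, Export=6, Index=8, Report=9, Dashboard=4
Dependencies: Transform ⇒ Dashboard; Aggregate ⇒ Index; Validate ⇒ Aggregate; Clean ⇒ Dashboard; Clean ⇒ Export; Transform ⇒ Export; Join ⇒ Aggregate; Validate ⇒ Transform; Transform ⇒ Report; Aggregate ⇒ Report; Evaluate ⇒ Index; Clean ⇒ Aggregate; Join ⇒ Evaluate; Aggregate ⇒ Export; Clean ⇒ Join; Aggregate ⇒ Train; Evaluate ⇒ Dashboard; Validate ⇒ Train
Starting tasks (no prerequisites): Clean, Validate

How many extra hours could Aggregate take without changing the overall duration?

0

The longest chain is Clean→Join→Aggregate→Report = 9+10+9+9 = 37; overall finish 37 hours.
Aggregate finishes as early as 28 and must finish by 28.
Float = 37 − 37 = 0.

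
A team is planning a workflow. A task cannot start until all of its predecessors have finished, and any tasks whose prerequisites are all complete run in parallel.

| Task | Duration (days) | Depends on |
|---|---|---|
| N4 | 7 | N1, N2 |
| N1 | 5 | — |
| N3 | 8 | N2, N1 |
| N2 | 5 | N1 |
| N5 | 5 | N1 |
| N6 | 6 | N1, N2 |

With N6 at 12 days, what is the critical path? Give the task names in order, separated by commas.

N1, N2, N6

The binding path is N1→N2→N3 = 5+5+8 = 18; finish at 18 days.
N6 has 2 days of float (longest path through it is 16).
New critical path: N1→N2→N6 = 5+5+12 = 22 ⇒ 22 days.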